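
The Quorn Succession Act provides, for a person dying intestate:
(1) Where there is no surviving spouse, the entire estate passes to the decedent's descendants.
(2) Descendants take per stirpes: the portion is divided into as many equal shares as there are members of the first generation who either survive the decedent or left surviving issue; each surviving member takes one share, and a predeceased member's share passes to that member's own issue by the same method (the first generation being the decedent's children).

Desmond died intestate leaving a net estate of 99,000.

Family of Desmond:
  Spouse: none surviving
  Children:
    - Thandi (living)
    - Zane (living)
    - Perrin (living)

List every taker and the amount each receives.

The entire 99,000 passes to the descendants.
That amount (99,000) is divided into 3 shares of 33,000: Thandi, Zane, and Perrin each take 33,000.

Thandi: 33,000; Zane: 33,000; Perrin: 33,000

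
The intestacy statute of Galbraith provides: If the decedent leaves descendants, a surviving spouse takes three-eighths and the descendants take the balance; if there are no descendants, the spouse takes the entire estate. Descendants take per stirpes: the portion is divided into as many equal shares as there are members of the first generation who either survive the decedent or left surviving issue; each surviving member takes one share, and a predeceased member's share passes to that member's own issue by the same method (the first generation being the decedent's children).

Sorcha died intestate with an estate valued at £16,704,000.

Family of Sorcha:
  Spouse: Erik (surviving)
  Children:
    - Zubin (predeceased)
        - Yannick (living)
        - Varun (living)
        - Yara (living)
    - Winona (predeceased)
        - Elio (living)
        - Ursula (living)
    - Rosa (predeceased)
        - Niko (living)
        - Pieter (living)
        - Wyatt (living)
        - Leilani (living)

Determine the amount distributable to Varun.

Varun receives £1,160,000.

Erik takes three-eighths of £16,704,000 = £6,264,000. The remaining £10,440,000 passes to the descendants.
The descendants' portion (£10,440,000) is divided into 3 shares of £3,480,000: Zubin's £3,480,000 share passes to Zubin's issue; Winona's £3,480,000 share passes to Winona's issue; Rosa's £3,480,000 share passes to Rosa's issue.
Zubin's share (£3,480,000) is divided into 3 shares of £1,160,000: Yannick, Varun, and Yara each take £1,160,000.
Winona's share (£3,480,000) is divided into 2 shares of £1,740,000: Elio and Ursula each take £1,740,000.
Rosa's share (£3,480,000) is divided into 4 shares of £870,000: Niko, Pieter, Wyatt, and Leilani each take £870,000.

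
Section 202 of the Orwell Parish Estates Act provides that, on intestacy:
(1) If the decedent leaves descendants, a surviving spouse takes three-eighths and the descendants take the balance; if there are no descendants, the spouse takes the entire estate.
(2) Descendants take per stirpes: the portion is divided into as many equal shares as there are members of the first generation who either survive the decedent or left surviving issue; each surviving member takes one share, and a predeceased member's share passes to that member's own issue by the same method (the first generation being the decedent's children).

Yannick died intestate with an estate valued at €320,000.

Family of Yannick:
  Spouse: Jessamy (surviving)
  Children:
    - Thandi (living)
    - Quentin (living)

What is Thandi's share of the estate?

Thandi receives €100,000.

Jessamy takes three-eighths of €320,000 = €120,000. The remaining €200,000 passes to the descendants.
The descendants' portion (€200,000) is divided into 2 shares of €100,000: Thandi and Quentin each take €100,000.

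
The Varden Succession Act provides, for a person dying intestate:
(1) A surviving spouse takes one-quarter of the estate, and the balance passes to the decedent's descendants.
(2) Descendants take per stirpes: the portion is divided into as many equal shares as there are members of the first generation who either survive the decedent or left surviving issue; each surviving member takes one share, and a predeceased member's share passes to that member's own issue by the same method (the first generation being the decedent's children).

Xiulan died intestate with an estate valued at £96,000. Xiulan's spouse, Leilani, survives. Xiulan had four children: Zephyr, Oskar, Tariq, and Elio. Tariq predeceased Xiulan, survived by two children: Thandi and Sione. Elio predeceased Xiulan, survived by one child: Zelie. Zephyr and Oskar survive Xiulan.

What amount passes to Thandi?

Thandi receives £9,000.

Leilani takes one-quarter of £96,000 = £24,000. The remaining £72,000 passes to the descendants.
The descendants' portion (£72,000) is divided into 4 shares of £18,000: Zephyr and Oskar each take £18,000; Tariq's £18,000 share passes to Tariq's issue; Elio's £18,000 share passes to Elio's issue.
Tariq's share (£18,000) is divided into 2 shares of £9,000: Thandi and Sione each take £9,000.
Elio's share (£18,000) passes entirely to Zelie.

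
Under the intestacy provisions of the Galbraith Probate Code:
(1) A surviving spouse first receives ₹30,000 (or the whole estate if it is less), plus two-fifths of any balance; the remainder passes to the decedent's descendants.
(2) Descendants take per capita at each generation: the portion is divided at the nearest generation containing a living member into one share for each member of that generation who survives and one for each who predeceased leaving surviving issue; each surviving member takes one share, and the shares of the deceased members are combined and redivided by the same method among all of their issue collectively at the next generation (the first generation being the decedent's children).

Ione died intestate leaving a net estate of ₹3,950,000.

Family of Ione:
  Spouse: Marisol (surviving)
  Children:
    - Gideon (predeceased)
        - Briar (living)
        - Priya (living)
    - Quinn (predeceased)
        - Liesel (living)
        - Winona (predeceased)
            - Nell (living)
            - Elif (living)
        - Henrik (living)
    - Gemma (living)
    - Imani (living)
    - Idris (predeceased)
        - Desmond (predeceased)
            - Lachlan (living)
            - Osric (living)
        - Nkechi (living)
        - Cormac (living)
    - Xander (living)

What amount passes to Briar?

Briar receives ₹147,000.

Marisol first takes ₹30,000, leaving a balance of ₹3,920,000. Marisol then takes two-fifths of the balance (₹1,568,000), for a total of ₹1,598,000. The remaining ₹2,352,000 passes to the descendants.
The descendants' portion (₹2,352,000) is divided at the children's generation into 6 shares of ₹392,000. Gemma, Imani, and Xander each take ₹392,000. The 3 shares of the deceased (Gideon, Quinn, and Idris) are combined into a pool of ₹1,176,000.
That pool (₹1,176,000) is divided at the grandchildren's generation into 8 shares of ₹147,000. Briar, Priya, Liesel, Henrik, Nkechi, and Cormac each take ₹147,000. The 2 shares of the deceased (Winona and Desmond) are combined into a pool of ₹294,000.
That pool (₹294,000) is divided at the great-grandchildren's generation equally among Nell, Elif, Lachlan, and Osric: ₹73,500 each.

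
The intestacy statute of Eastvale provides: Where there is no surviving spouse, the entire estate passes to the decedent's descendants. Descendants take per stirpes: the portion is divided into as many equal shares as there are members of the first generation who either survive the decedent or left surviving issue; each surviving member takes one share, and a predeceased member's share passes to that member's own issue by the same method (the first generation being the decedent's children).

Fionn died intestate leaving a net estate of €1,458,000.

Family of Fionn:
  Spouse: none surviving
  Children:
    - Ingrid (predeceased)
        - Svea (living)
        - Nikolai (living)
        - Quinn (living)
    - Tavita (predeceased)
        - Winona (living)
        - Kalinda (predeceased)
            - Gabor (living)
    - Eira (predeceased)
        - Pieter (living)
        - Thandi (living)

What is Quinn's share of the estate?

The entire €1,458,000 passes to the descendants.
That amount (€1,458,000) is divided into 3 shares of €486,000: Ingrid's €486,000 share passes to Ingrid's issue; Tavita's €486,000 share passes to Tavita's issue; Eira's €486,000 share passes to Eira's issue.
Ingrid's share (€486,000) is divided into 3 shares of €162,000: Svea, Nikolai, and Quinn each take €162,000.
Tavita's share (€486,000) is divided into 2 shares of €243,000: Winona takes €243,000; Kalinda's €243,000 share passes to Kalinda's issue.
Kalinda's share (€243,000) passes entirely to Gabor.
Eira's share (€486,000) is divided into 2 shares of €243,000: Pieter and Thandi each take €243,000.

Quinn receives €162,000.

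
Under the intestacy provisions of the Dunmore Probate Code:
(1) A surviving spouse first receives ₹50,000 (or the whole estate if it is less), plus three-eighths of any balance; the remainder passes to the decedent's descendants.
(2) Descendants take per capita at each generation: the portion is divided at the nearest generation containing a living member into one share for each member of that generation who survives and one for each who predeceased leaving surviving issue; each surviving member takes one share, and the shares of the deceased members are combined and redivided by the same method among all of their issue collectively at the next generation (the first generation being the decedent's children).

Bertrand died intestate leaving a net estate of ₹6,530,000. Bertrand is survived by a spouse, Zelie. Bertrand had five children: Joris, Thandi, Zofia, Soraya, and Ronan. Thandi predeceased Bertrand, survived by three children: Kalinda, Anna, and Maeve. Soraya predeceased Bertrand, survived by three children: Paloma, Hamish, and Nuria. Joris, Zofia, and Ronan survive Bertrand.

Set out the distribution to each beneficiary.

Zelie: ₹2,480,000; Joris: ₹810,000; Kalinda: ₹270,000; Anna: ₹270,000; Maeve: ₹270,000; Zofia: ₹810,000; Paloma: ₹270,000; Hamish: ₹270,000; Nuria: ₹270,000; Ronan: ₹810,000

Zelie first takes ₹50,000, leaving a balance of ₹6,480,000. Zelie then takes three-eighths of the balance (₹2,430,000), for a total of ₹2,480,000. The remaining ₹4,050,000 passes to the descendants.
The descendants' portion (₹4,050,000) is divided at the children's generation into 5 shares of ₹810,000. Joris, Zofia, and Ronan each take ₹810,000. The 2 shares of the deceased (Thandi and Soraya) are combined into a pool of ₹1,620,000.
That pool (₹1,620,000) is divided at the grandchildren's generation equally among Kalinda, Anna, Maeve, Paloma, Hamish, and Nuria: ₹270,000 each.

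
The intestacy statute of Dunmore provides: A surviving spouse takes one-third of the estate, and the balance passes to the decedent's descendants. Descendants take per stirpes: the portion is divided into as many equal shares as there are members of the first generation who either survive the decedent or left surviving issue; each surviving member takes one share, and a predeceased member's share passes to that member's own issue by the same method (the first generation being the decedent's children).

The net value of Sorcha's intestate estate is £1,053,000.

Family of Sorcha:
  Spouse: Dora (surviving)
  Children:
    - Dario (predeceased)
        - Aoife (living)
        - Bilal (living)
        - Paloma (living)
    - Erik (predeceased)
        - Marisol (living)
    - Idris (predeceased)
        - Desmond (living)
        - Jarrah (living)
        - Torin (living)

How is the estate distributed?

Dora: £351,000; Aoife: £78,000; Bilal: £78,000; Paloma: £78,000; Marisol: £234,000; Desmond: £78,000; Jarrah: £78,000; Torin: £78,000

Dora takes one-third of £1,053,000 = £351,000. The remaining £702,000 passes to the descendants.
The descendants' portion (£702,000) is divided into 3 shares of £234,000: Dario's £234,000 share passes to Dario's issue; Erik's £234,000 share passes to Erik's issue; Idris's £234,000 share passes to Idris's issue.
Dario's share (£234,000) is divided into 3 shares of £78,000: Aoife, Bilal, and Paloma each take £78,000.
Erik's share (£234,000) passes entirely to Marisol.
Idris's share (£234,000) is divided into 3 shares of £78,000: Desmond, Jarrah, and Torin each take £78,000.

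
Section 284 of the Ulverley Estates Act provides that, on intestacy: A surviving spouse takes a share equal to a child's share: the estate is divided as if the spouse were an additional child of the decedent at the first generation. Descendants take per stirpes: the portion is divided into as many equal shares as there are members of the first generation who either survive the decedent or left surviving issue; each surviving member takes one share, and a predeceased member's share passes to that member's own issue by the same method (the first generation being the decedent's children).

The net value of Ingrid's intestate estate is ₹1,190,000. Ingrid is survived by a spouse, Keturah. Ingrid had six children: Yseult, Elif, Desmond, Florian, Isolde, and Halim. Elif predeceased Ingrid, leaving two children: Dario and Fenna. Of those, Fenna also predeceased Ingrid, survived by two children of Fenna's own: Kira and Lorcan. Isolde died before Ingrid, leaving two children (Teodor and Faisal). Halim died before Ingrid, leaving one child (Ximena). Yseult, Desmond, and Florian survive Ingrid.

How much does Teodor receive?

Teodor receives ₹85,000.

The spouse counts as an additional share at the children's level, so there are 7 primary shares of ₹170,000. Keturah takes one such share (₹170,000).
The children's combined portion (₹1,020,000) is divided into 6 shares of ₹170,000: Yseult, Desmond, and Florian each take ₹170,000; Elif's ₹170,000 share passes to Elif's issue; Isolde's ₹170,000 share passes to Isolde's issue; Halim's ₹170,000 share passes to Halim's issue.
Elif's share (₹170,000) is divided into 2 shares of ₹85,000: Dario takes ₹85,000; Fenna's ₹85,000 share passes to Fenna's issue.
Fenna's share (₹85,000) is divided into 2 shares of ₹42,500: Kira and Lorcan each take ₹42,500.
Isolde's share (₹170,000) is divided into 2 shares of ₹85,000: Teodor and Faisal each take ₹85,000.
Halim's share (₹170,000) passes entirely to Ximena.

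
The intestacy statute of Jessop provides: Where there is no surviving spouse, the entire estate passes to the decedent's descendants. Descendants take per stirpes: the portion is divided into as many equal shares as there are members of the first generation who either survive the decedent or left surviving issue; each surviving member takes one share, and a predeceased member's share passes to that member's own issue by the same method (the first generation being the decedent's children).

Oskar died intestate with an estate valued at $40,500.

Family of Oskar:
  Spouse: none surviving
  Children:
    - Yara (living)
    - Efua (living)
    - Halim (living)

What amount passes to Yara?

Yara receives $13,500.

The entire $40,500 passes to the descendants.
That amount ($40,500) is divided into 3 shares of $13,500: Yara, Efua, and Halim each take $13,500.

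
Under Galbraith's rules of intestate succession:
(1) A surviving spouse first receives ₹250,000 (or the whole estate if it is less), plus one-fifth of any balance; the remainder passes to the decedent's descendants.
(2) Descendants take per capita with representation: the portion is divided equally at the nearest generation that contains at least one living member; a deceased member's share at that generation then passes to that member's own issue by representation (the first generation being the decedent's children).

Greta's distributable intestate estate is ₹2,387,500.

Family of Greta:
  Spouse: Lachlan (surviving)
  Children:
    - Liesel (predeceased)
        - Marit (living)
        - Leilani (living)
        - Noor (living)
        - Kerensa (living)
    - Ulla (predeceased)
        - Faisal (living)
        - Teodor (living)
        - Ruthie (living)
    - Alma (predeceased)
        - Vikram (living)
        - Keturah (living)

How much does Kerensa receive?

Lachlan first takes ₹250,000, leaving a balance of ₹2,137,500. Lachlan then takes one-fifth of the balance (₹427,500), for a total of ₹677,500. The remaining ₹1,710,000 passes to the descendants.
No child survives, so the initial division is made at the grandchildren's generation.
The descendants' portion (₹1,710,000) is divided into 9 shares of ₹190,000: Marit, Leilani, Noor, Kerensa, Faisal, Teodor, Ruthie, Vikram, and Keturah each take ₹190,000.

Kerensa receives ₹190,000.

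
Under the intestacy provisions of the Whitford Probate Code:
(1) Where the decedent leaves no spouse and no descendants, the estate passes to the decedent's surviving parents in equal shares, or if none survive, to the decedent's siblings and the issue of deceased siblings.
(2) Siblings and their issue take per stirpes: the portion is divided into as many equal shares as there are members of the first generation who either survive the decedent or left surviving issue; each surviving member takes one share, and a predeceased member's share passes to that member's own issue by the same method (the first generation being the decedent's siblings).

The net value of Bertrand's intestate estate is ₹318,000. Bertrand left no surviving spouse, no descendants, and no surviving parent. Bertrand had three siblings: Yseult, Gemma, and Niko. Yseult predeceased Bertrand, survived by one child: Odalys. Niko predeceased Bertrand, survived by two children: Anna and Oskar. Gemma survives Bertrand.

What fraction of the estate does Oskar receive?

The entire ₹318,000 passes to the siblings and their issue.
That amount (₹318,000) is divided into 3 shares of ₹106,000: Gemma takes ₹106,000; Yseult's ₹106,000 share passes to Yseult's issue; Niko's ₹106,000 share passes to Niko's issue.
Yseult's share (₹106,000) passes entirely to Odalys.
Niko's share (₹106,000) is divided into 2 shares of ₹53,000: Anna and Oskar each take ₹53,000.

Oskar receives 1/6 of the estate.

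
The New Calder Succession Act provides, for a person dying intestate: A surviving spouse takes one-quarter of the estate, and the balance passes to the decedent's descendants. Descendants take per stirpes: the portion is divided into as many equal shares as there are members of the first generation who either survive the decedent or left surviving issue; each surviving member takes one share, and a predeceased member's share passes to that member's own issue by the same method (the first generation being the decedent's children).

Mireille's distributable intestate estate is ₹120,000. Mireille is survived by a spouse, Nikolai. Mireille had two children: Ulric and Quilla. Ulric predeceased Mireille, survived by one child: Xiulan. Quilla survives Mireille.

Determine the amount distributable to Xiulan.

Nikolai takes one-quarter of ₹120,000 = ₹30,000. The remaining ₹90,000 passes to the descendants.
The descendants' portion (₹90,000) is divided into 2 shares of ₹45,000: Quilla takes ₹45,000; Ulric's ₹45,000 share passes to Ulric's issue.
Ulric's share (₹45,000) passes entirely to Xiulan.

Xiulan receives ₹45,000.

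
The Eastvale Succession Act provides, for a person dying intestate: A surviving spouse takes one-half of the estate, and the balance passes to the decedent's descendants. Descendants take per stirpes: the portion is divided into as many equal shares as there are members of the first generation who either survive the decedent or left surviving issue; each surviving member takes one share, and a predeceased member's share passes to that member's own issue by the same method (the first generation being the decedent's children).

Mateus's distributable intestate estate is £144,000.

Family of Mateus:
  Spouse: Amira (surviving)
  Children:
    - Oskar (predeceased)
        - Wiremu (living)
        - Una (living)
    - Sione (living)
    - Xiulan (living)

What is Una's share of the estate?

Amira takes one-half of £144,000 = £72,000. The remaining £72,000 passes to the descendants.
The descendants' portion (£72,000) is divided into 3 shares of £24,000: Sione and Xiulan each take £24,000; Oskar's £24,000 share passes to Oskar's issue.
Oskar's share (£24,000) is divided into 2 shares of £12,000: Wiremu and Una each take £12,000.

Una receives £12,000.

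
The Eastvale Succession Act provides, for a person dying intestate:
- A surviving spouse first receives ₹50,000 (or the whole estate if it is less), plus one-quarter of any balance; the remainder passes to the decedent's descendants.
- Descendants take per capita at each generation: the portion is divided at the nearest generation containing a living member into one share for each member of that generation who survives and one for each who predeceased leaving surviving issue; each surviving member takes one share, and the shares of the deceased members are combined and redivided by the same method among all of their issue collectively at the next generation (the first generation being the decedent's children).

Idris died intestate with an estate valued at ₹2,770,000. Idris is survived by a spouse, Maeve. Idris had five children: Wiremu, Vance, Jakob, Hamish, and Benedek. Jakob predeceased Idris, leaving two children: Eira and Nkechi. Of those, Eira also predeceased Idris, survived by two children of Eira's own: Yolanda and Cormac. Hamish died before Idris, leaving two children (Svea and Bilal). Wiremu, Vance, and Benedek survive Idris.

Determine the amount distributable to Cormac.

Cormac receives ₹102,000.

Maeve first takes ₹50,000, leaving a balance of ₹2,720,000. Maeve then takes one-quarter of the balance (₹680,000), for a total of ₹730,000. The remaining ₹2,040,000 passes to the descendants.
The descendants' portion (₹2,040,000) is divided at the children's generation into 5 shares of ₹408,000. Wiremu, Vance, and Benedek each take ₹408,000. The 2 shares of the deceased (Jakob and Hamish) are combined into a pool of ₹816,000.
That pool (₹816,000) is divided at the grandchildren's generation into 4 shares of ₹204,000. Nkechi, Svea, and Bilal each take ₹204,000. The remaining share for the deceased Eira (₹204,000) is carried to the next generation.
That pool (₹204,000) is divided at the great-grandchildren's generation equally among Yolanda and Cormac: ₹102,000 each.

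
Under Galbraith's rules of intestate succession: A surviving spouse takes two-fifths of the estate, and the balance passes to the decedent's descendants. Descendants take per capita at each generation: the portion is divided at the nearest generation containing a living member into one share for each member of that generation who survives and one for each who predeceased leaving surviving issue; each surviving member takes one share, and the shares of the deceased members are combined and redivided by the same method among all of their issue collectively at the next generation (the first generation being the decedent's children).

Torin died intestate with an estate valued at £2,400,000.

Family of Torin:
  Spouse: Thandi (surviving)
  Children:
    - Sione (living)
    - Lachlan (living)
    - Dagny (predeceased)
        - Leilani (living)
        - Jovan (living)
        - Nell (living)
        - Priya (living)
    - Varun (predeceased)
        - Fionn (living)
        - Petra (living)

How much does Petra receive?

Thandi takes two-fifths of £2,400,000 = £960,000. The remaining £1,440,000 passes to the descendants.
The descendants' portion (£1,440,000) is divided at the children's generation into 4 shares of £360,000. Sione and Lachlan each take £360,000. The 2 shares of the deceased (Dagny and Varun) are combined into a pool of £720,000.
That pool (£720,000) is divided at the grandchildren's generation equally among Leilani, Jovan, Nell, Priya, Fionn, and Petra: £120,000 each.

Petra receives £120,000.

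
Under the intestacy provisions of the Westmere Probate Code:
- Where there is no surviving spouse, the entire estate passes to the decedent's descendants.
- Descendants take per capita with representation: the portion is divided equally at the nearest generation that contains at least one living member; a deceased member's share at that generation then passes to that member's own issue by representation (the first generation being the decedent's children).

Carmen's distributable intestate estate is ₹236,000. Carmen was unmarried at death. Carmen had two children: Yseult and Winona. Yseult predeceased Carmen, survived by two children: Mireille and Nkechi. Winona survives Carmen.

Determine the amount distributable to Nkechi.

Nkechi receives ₹59,000.

The entire ₹236,000 passes to the descendants.
That amount (₹236,000) is divided into 2 shares of ₹118,000: Winona takes ₹118,000; Yseult's ₹118,000 share passes to Yseult's issue.
Yseult's share (₹118,000) is divided into 2 shares of ₹59,000: Mireille and Nkechi each take ₹59,000.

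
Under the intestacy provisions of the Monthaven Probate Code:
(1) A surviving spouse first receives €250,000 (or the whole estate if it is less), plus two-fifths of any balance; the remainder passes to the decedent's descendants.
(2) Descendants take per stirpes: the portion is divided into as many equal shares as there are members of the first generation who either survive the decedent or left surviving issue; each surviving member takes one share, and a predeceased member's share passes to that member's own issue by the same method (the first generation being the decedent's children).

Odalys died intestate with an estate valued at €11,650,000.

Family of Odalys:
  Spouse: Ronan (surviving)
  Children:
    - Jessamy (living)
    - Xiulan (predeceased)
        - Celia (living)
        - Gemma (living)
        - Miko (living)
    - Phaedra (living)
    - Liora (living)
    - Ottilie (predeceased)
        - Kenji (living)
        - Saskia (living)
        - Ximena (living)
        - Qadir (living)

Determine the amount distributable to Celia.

Ronan first takes €250,000, leaving a balance of €11,400,000. Ronan then takes two-fifths of the balance (€4,560,000), for a total of €4,810,000. The remaining €6,840,000 passes to the descendants.
The descendants' portion (€6,840,000) is divided into 5 shares of €1,368,000: Jessamy, Phaedra, and Liora each take €1,368,000; Xiulan's €1,368,000 share passes to Xiulan's issue; Ottilie's €1,368,000 share passes to Ottilie's issue.
Xiulan's share (€1,368,000) is divided into 3 shares of €456,000: Celia, Gemma, and Miko each take €456,000.
Ottilie's share (€1,368,000) is divided into 4 shares of €342,000: Kenji, Saskia, Ximena, and Qadir each take €342,000.

Celia receives €456,000.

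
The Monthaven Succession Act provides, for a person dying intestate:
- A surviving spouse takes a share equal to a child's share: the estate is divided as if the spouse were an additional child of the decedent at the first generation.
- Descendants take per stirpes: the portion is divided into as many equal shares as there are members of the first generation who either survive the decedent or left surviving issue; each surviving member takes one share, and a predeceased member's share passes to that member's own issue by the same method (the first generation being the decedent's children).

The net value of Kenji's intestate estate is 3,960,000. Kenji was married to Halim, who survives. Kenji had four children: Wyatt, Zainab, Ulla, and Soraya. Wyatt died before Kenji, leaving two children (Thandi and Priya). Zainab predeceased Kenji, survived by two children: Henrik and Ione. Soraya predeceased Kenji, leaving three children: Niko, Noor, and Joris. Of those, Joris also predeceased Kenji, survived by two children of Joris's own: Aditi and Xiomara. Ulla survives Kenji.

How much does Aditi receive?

Aditi receives 132,000.

The spouse counts as an additional share at the children's level, so there are 5 primary shares of 792,000. Halim takes one such share (792,000).
The children's combined portion (3,168,000) is divided into 4 shares of 792,000: Ulla takes 792,000; Wyatt's 792,000 share passes to Wyatt's issue; Zainab's 792,000 share passes to Zainab's issue; Soraya's 792,000 share passes to Soraya's issue.
Wyatt's share (792,000) is divided into 2 shares of 396,000: Thandi and Priya each take 396,000.
Zainab's share (792,000) is divided into 2 shares of 396,000: Henrik and Ione each take 396,000.
Soraya's share (792,000) is divided into 3 shares of 264,000: Niko and Noor each take 264,000; Joris's 264,000 share passes to Joris's issue.
Joris's share (264,000) is divided into 2 shares of 132,000: Aditi and Xiomara each take 132,000.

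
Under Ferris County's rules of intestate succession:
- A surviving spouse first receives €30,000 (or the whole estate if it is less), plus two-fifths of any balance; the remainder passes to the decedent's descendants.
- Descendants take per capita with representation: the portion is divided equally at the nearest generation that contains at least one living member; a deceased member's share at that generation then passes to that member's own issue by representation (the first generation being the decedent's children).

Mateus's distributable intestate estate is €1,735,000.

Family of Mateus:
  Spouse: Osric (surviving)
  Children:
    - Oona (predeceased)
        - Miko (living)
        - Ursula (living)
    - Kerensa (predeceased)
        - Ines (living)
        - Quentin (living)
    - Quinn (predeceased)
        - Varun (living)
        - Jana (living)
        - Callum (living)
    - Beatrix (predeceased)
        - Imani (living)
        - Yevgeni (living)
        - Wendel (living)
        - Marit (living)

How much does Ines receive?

Ines receives €93,000.

Osric first takes €30,000, leaving a balance of €1,705,000. Osric then takes two-fifths of the balance (€682,000), for a total of €712,000. The remaining €1,023,000 passes to the descendants.
No child survives, so the initial division is made at the grandchildren's generation.
The descendants' portion (€1,023,000) is divided into 11 shares of €93,000: Miko, Ursula, Ines, Quentin, Varun, Jana, Callum, Imani, Yevgeni, Wendel, and Marit each take €93,000.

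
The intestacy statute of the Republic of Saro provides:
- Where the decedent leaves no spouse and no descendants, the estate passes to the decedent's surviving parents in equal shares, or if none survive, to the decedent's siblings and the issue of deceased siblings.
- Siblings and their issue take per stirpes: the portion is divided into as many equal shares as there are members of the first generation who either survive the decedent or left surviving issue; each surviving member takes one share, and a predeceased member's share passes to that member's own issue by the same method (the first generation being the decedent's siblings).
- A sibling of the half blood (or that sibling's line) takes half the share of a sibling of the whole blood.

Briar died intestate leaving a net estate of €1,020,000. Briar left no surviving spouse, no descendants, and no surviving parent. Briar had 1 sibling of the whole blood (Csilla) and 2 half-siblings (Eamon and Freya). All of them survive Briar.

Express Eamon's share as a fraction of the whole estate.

Eamon receives 1/4 of the estate.

The entire €1,020,000 passes to the siblings and their issue.
Counting each half-blood sibling's line as half a unit, there are 2 units in €1,020,000, so one unit is €510,000. Whole-blood lines (Csilla) take €510,000 each; half-blood lines (Eamon and Freya) take €255,000 each.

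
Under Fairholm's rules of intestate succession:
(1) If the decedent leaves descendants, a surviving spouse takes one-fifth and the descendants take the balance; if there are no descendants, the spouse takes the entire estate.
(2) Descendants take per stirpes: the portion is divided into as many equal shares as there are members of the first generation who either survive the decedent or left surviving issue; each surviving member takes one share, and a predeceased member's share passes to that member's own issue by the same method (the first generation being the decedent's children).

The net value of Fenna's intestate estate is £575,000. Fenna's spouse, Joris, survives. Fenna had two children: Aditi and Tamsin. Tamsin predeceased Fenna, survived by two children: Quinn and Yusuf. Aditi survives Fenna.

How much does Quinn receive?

Quinn receives £115,000.

Joris takes one-fifth of £575,000 = £115,000. The remaining £460,000 passes to the descendants.
The descendants' portion (£460,000) is divided into 2 shares of £230,000: Aditi takes £230,000; Tamsin's £230,000 share passes to Tamsin's issue.
Tamsin's share (£230,000) is divided into 2 shares of £115,000: Quinn and Yusuf each take £115,000.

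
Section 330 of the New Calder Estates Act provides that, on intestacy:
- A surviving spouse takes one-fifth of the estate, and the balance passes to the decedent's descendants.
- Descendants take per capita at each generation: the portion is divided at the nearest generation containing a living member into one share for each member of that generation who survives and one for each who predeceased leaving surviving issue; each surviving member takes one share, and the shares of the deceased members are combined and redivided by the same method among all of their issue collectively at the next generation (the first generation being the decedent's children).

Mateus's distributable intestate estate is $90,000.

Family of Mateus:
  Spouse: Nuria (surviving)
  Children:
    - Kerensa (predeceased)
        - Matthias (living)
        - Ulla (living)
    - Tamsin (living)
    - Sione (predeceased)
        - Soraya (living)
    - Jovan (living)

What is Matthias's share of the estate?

Matthias receives $12,000.

Nuria takes one-fifth of $90,000 = $18,000. The remaining $72,000 passes to the descendants.
The descendants' portion ($72,000) is divided at the children's generation into 4 shares of $18,000. Tamsin and Jovan each take $18,000. The 2 shares of the deceased (Kerensa and Sione) are combined into a pool of $36,000.
That pool ($36,000) is divided at the grandchildren's generation equally among Matthias, Ulla, and Soraya: $12,000 each.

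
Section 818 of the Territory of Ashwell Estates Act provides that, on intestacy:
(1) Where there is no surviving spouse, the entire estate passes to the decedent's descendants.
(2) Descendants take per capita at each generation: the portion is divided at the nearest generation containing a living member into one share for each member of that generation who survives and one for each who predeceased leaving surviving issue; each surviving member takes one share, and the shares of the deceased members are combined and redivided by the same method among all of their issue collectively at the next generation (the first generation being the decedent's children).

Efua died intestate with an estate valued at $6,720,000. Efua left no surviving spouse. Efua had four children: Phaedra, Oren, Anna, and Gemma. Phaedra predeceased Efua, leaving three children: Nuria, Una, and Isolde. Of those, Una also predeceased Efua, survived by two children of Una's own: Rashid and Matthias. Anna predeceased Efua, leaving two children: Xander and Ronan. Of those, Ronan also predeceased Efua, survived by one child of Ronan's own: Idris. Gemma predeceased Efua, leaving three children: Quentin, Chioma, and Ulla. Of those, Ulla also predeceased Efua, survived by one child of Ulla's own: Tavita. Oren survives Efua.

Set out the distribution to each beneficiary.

The entire $6,720,000 passes to the descendants.
That amount ($6,720,000) is divided at the children's generation into 4 shares of $1,680,000. Oren takes $1,680,000. The 3 shares of the deceased (Phaedra, Anna, and Gemma) are combined into a pool of $5,040,000.
That pool ($5,040,000) is divided at the grandchildren's generation into 8 shares of $630,000. Nuria, Isolde, Xander, Quentin, and Chioma each take $630,000. The 3 shares of the deceased (Una, Ronan, and Ulla) are combined into a pool of $1,890,000.
That pool ($1,890,000) is divided at the great-grandchildren's generation equally among Rashid, Matthias, Idris, and Tavita: $472,500 each.

Nuria: $630,000; Rashid: $472,500; Matthias: $472,500; Isolde: $630,000; Oren: $1,680,000; Xander: $630,000; Idris: $472,500; Quentin: $630,000; Chioma: $630,000; Tavita: $472,500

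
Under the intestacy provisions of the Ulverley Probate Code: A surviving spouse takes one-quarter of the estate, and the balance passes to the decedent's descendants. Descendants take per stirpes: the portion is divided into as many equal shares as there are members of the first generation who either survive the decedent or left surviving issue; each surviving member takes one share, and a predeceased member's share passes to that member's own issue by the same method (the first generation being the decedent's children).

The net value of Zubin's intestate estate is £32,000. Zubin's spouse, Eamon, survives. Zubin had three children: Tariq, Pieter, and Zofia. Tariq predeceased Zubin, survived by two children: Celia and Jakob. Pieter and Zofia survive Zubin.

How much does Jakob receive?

Jakob receives £4,000.

Eamon takes one-quarter of £32,000 = £8,000. The remaining £24,000 passes to the descendants.
The descendants' portion (£24,000) is divided into 3 shares of £8,000: Pieter and Zofia each take £8,000; Tariq's £8,000 share passes to Tariq's issue.
Tariq's share (£8,000) is divided into 2 shares of £4,000: Celia and Jakob each take £4,000.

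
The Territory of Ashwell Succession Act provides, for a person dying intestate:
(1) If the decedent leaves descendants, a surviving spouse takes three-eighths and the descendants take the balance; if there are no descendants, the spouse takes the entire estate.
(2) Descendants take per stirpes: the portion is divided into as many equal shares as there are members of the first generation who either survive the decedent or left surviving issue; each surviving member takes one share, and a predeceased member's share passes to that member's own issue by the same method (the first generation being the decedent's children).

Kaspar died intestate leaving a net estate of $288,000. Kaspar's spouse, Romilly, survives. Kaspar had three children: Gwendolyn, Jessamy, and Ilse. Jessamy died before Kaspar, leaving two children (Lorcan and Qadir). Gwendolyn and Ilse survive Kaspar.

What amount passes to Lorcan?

Romilly takes three-eighths of $288,000 = $108,000. The remaining $180,000 passes to the descendants.
The descendants' portion ($180,000) is divided into 3 shares of $60,000: Gwendolyn and Ilse each take $60,000; Jessamy's $60,000 share passes to Jessamy's issue.
Jessamy's share ($60,000) is divided into 2 shares of $30,000: Lorcan and Qadir each take $30,000.

Lorcan receives $30,000.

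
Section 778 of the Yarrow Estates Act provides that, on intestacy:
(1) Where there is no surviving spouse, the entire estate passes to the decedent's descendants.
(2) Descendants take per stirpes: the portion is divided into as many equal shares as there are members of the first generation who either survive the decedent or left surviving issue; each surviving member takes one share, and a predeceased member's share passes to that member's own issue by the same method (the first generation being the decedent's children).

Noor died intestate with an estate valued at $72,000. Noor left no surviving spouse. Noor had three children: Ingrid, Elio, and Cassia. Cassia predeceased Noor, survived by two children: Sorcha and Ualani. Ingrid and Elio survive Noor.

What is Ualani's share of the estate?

The entire $72,000 passes to the descendants.
That amount ($72,000) is divided into 3 shares of $24,000: Ingrid and Elio each take $24,000; Cassia's $24,000 share passes to Cassia's issue.
Cassia's share ($24,000) is divided into 2 shares of $12,000: Sorcha and Ualani each take $12,000.

Ualani receives $12,000.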